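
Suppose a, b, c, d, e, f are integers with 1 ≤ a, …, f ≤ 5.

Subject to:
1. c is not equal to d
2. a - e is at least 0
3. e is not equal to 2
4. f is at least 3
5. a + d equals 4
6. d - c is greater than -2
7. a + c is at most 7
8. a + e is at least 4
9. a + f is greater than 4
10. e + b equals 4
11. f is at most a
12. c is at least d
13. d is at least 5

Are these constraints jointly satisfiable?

From constraints 4 and 11: a ≥ f ≥ 3. From constraints 12 and 13: c ≥ d ≥ 5. Hence a + c ≥ 8. But constraint 7 requires a + c ≤ 7, and 7 < 8. Contradiction.

Unsatisfiable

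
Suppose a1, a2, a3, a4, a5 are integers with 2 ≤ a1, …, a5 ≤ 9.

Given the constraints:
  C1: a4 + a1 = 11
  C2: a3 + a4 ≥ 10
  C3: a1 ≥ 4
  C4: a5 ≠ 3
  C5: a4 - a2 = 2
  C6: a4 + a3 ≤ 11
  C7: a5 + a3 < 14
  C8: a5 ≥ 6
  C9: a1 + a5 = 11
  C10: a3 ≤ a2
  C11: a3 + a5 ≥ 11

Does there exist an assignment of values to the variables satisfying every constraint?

The assignment a1 = 4, a2 = 5, a3 = 4, a4 = 7, a5 = 7 works:
  constraint 1 holds since a4 + a1 = 11.
  constraint 2 holds since a3 + a4 = 11.
The rest check out directly.

Satisfiable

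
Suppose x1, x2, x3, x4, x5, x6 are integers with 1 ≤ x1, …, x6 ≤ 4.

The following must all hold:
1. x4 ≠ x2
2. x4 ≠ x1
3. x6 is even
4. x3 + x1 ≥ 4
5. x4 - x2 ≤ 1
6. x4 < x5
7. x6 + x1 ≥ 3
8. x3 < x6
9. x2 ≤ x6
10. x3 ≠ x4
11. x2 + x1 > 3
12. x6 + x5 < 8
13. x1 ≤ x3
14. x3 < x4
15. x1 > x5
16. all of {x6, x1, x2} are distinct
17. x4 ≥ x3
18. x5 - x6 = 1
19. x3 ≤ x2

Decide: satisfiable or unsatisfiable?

Unsatisfiable

Constraints 6, 13, 14, and 15 give x4 < x5, x5 < x1, x1 ≤ x3, x3 < x4. Chaining: x4 < x5 < x1 ≤ x3 < x4, which forces x4 < x4 — impossible.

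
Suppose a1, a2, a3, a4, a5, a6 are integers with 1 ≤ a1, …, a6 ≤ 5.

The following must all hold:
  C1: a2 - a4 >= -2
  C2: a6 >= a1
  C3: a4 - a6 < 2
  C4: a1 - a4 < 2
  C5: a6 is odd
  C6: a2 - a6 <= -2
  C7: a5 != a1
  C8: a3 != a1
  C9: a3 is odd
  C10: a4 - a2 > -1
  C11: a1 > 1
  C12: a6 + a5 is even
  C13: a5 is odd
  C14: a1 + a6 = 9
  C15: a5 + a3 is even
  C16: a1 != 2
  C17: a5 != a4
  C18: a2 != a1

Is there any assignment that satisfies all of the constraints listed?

The assignment a1 = 4, a2 = 2, a3 = 3, a4 = 4, a5 = 3, a6 = 5 works:
  constraint 1 holds since a2 - a4 = -2.
  constraint 3 holds since a4 - a6 = -1.
The rest check out directly.

Satisfiable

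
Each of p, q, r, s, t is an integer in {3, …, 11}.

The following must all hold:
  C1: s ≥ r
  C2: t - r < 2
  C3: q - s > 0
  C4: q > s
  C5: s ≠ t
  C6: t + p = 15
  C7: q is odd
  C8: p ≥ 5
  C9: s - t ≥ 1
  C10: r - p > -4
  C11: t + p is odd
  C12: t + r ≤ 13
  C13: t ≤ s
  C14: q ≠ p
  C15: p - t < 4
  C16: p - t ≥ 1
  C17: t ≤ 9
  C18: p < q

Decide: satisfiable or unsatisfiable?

Satisfiable

Try p = 9, q = 11, r = 7, s = 8, t = 6.
Check constraint 2: t - r = -1; constraint 3: q - s = 3; constraint 6: t + p = 15. The remaining constraints are straightforward to verify.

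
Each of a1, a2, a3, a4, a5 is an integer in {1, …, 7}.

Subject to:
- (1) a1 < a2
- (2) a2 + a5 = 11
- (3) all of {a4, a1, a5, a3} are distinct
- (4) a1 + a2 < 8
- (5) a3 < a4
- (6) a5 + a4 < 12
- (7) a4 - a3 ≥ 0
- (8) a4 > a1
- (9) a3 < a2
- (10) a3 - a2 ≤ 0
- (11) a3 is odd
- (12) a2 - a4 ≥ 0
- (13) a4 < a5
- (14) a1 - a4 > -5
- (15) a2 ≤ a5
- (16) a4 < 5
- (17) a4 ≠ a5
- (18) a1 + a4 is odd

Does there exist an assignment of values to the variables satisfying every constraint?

Satisfiable

Setting (a1, a2, a3, a4, a5) = (1, 4, 3, 4, 7) satisfies everything: constraint 2: a2 + a5 = 11; constraint 4: a1 + a2 = 5, and the others follow.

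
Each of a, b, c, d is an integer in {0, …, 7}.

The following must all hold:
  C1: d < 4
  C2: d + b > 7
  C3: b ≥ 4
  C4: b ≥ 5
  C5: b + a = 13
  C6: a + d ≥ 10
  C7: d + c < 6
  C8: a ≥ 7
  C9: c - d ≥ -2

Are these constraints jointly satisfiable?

One satisfying assignment is a = 7, b = 6, c = 1, d = 3.
For the less obvious constraints — constraint 2: d + b = 9; constraint 5: b + a = 13 — and the others hold by inspection.

Satisfiable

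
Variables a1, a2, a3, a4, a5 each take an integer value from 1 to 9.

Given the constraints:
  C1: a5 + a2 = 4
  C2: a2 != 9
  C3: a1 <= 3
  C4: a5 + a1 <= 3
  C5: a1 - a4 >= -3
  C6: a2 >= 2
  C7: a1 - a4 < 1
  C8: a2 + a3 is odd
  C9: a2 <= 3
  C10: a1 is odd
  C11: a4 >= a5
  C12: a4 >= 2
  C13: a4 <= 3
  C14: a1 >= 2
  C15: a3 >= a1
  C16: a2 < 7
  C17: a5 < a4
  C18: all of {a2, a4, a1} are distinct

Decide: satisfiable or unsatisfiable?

Constraints 3, 6, 9, 12, 13, and 14 confine each of a2, a4, a1 to the 2 values {2, 3}.
Constraint 18 requires all 3 of them to be distinct, but only 2 values are available — impossible by the pigeonhole principle.

Unsatisfiable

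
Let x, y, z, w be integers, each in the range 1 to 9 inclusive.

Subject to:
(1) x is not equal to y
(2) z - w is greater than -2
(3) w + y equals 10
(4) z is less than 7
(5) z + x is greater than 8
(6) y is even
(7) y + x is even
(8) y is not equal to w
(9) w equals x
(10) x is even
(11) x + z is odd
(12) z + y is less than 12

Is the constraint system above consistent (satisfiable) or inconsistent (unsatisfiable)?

Try x = 6, y = 4, z = 5, w = 6.
Check constraint 2: z - w = -1; constraint 3: w + y = 10. The remaining constraints are straightforward to verify.

Satisfiable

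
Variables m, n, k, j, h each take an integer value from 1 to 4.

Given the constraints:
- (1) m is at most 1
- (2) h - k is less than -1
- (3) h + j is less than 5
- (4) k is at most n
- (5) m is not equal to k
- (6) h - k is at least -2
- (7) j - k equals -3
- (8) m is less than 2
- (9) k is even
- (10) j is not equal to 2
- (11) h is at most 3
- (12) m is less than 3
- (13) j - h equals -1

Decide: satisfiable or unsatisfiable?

Satisfiable

Setting (m, n, k, j, h) = (1, 4, 4, 1, 2) satisfies everything: constraint 2: h - k = -2; constraint 3: h + j = 3, and the others follow.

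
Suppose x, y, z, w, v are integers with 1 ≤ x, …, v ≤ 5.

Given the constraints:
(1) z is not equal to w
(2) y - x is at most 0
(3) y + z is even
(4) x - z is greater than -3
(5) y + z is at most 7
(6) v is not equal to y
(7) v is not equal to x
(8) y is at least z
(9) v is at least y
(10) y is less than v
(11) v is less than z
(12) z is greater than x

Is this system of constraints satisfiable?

Unsatisfiable

Constraints 8, 10, and 11 give y < v, v < z, z ≤ y. Chaining: y < v < z ≤ y, which forces y < y — impossible.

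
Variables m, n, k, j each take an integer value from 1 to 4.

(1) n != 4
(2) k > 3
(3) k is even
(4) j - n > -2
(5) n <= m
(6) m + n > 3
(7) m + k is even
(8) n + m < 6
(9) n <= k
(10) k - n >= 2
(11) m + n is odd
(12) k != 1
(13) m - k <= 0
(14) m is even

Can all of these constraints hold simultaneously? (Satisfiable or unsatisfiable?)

One satisfying assignment is m = 4, n = 1, k = 4, j = 2.
For the less obvious constraints — constraint 4: j - n = 1; constraint 6: m + n = 5 — and the others hold by inspection.

Satisfiable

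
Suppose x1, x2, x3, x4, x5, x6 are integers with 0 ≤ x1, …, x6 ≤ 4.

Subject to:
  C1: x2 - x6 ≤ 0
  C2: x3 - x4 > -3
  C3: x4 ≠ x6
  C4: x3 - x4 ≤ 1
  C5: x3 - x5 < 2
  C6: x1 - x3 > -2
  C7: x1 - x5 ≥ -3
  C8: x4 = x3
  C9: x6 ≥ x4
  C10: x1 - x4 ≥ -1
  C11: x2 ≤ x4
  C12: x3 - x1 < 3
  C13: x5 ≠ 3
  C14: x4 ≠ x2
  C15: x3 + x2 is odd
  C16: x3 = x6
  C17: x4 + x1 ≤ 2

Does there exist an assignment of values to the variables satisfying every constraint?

From constraints 8 and 16, x4 = x3 = x6, so x4 = x6. But constraint 3 says x4 ≠ x6. Contradiction.

Unsatisfiable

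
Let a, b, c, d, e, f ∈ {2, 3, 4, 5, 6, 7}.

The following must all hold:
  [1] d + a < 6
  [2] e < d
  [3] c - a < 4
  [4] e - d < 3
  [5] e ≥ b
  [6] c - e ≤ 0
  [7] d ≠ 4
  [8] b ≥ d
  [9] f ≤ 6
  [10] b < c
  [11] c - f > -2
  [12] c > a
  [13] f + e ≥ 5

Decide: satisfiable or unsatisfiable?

Unsatisfiable

Constraints 2, 6, 8, and 10 give b < c, c ≤ e, e < d, d ≤ b. Chaining: b < c ≤ e < d ≤ b, which forces b < b — impossible.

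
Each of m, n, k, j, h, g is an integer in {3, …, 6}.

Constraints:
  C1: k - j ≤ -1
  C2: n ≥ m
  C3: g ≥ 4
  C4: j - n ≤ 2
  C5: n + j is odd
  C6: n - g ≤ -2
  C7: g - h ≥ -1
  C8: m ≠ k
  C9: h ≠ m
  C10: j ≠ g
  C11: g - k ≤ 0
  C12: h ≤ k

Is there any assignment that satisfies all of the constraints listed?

Constraints 1, 4, 6, and 11 give j − k ≥ 1, k − g ≥ 0, g − n ≥ 2, n − j ≥ -2.
Adding all 4 inequalities: the left sides telescope to 0, and the right sides sum to 1 + 0 + 2 + (-2) = 1. So 0 ≥ 1, which is false.

Unsatisfiable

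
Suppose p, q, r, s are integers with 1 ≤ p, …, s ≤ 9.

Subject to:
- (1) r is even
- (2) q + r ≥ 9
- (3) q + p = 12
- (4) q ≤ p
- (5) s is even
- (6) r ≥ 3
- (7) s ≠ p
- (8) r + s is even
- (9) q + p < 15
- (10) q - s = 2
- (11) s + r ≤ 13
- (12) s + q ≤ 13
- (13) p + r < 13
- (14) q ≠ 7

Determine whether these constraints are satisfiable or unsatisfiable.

Setting (p, q, r, s) = (6, 6, 6, 4) satisfies everything: constraint 2: q + r = 12; constraint 3: q + p = 12, and the others follow.

Satisfiable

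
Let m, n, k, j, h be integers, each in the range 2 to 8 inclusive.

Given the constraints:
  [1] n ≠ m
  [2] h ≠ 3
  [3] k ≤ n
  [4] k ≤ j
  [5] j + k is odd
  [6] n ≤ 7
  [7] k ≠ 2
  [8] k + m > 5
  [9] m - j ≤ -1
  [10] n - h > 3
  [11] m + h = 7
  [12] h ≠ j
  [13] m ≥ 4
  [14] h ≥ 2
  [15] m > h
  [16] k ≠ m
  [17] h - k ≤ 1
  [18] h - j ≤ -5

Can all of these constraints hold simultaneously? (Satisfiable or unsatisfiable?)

Satisfiable

One satisfying assignment is m = 5, n = 7, k = 3, j = 8, h = 2.
For the less obvious constraints — constraint 8: k + m = 8; constraint 9: m - j = -3 — and the others hold by inspection.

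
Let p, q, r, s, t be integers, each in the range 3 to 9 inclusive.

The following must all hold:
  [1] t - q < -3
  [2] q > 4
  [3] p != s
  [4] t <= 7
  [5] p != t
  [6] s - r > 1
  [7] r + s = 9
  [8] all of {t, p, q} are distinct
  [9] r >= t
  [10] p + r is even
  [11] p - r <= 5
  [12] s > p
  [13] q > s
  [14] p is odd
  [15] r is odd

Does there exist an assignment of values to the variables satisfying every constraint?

Take p = 5, q = 8, r = 3, s = 6, t = 3. Then constraint 1: t - q = -5; constraint 6: s - r = 3, and every other listed constraint is also met.

Satisfiable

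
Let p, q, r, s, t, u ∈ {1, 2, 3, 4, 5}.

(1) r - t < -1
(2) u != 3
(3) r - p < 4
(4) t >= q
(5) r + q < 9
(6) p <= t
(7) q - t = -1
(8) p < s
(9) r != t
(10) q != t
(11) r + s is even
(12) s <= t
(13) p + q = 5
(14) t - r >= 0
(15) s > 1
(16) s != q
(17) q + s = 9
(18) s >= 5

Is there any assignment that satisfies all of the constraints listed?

Satisfiable

The assignment p = 1, q = 4, r = 3, s = 5, t = 5, u = 1 works:
  constraint 1 holds since r - t = -2.
  constraint 3 holds since r - p = 2.
  constraint 5 holds since r + q = 7.
The rest check out directly.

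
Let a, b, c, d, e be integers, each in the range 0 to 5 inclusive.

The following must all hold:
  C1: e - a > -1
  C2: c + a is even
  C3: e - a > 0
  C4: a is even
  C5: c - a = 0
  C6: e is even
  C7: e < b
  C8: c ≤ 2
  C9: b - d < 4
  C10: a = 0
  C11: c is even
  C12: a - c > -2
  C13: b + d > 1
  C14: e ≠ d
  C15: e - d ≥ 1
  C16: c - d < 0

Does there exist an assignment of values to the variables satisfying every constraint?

Try a = 0, b = 3, c = 0, d = 1, e = 2.
Check constraint 1: e - a = 2; constraint 3: e - a = 2. The remaining constraints are straightforward to verify.

Satisfiable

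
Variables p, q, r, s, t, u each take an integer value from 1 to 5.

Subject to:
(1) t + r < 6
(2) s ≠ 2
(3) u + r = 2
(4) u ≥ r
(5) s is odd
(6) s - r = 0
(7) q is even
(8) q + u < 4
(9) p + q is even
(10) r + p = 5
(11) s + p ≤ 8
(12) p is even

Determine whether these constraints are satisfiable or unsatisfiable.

Satisfiable

Setting (p, q, r, s, t, u) = (4, 2, 1, 1, 3, 1) satisfies everything: constraint 1: t + r = 4; constraint 3: u + r = 2; constraint 6: s - r = 0, and the others follow.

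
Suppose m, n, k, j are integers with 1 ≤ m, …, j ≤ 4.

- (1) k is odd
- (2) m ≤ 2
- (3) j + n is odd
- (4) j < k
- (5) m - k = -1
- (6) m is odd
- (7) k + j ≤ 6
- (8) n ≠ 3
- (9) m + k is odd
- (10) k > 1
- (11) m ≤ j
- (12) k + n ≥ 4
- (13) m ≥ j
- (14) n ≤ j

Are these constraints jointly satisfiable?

Constraint 6 makes m odd and constraint 1 makes k odd, so m + k must be even. Constraint 9 says m + k is odd — contradiction.

Unsatisfiable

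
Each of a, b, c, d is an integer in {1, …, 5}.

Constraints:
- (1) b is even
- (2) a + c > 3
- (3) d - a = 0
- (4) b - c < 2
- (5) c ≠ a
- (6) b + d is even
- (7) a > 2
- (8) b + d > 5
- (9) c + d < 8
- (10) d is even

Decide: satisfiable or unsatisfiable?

Satisfiable

Try a = 4, b = 2, c = 2, d = 4.
Check constraint 2: a + c = 6; constraint 3: d - a = 0; constraint 4: b - c = 0. The remaining constraints are straightforward to verify.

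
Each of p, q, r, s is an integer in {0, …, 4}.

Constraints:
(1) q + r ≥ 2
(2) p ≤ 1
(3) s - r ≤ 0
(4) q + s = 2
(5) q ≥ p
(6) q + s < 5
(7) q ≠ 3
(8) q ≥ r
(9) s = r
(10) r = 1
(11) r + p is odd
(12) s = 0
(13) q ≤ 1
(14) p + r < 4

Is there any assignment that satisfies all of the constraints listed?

Constraint 12 fixes s = 0 and constraint 10 fixes r = 1, but constraint 9 requires s = r. Since 0 ≠ 1, contradiction.

Unsatisfiable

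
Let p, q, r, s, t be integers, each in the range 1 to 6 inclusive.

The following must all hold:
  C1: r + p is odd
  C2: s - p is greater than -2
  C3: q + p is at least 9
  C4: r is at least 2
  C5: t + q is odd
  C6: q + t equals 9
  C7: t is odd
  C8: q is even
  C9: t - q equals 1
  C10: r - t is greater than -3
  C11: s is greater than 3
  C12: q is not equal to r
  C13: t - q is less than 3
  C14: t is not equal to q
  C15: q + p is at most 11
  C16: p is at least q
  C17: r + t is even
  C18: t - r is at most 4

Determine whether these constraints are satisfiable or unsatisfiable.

The assignment p = 6, q = 4, r = 3, s = 5, t = 5 works:
  constraint 2 holds since s - p = -1.
  constraint 3 holds since q + p = 10.
  constraint 6 holds since q + t = 9.
The rest check out directly.

Satisfiable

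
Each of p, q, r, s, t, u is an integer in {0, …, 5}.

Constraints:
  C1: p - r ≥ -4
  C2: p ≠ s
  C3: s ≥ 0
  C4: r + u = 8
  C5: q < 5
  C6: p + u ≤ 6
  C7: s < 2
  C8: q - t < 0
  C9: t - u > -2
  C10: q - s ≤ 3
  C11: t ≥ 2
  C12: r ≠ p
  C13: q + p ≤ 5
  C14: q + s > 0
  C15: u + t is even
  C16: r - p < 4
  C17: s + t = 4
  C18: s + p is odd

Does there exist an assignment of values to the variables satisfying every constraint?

Satisfiable

Setting (p, q, r, s, t, u) = (2, 1, 5, 1, 3, 3) satisfies everything: constraint 1: p - r = -3; constraint 4: r + u = 8; constraint 6: p + u = 5, and the others follow.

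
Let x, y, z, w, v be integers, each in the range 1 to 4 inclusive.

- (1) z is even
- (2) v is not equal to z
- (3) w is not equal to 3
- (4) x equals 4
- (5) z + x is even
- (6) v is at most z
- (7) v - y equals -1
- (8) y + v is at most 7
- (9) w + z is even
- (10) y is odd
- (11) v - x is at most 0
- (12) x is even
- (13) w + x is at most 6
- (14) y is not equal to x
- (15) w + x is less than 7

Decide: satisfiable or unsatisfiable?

Try x = 4, y = 3, z = 4, w = 2, v = 2.
Check constraint 7: v - y = -1; constraint 8: y + v = 5. The remaining constraints are straightforward to verify.

Satisfiable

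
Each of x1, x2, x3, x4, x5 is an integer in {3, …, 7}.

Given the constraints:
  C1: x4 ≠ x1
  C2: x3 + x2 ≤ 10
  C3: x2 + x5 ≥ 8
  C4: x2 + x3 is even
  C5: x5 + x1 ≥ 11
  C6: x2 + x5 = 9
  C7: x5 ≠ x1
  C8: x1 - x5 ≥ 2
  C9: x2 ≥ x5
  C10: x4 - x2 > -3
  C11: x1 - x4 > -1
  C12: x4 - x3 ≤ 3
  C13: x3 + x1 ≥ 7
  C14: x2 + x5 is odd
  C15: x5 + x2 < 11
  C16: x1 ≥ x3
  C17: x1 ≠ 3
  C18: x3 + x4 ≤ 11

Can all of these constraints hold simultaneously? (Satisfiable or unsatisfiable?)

Take x1 = 7, x2 = 5, x3 = 3, x4 = 5, x5 = 4. Then constraint 2: x3 + x2 = 8; constraint 3: x2 + x5 = 9, and every other listed constraint is also met.

Satisfiable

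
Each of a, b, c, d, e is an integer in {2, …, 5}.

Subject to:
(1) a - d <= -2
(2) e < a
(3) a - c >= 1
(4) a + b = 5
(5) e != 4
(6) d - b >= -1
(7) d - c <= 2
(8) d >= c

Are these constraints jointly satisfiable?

Unsatisfiable

Constraints 1, 3, and 7 give d − a ≥ 2, a − c ≥ 1, c − d ≥ -2.
Adding all 3 inequalities: the left sides telescope to 0, and the right sides sum to 2 + 1 + (-2) = 1. So 0 ≥ 1, which is false.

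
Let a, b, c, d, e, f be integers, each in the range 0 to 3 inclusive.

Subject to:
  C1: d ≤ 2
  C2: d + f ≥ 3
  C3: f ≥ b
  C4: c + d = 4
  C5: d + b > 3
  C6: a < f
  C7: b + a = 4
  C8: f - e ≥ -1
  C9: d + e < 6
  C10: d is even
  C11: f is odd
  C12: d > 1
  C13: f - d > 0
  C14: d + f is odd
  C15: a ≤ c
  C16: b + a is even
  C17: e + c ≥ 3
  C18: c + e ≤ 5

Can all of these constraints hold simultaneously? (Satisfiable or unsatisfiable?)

Try a = 2, b = 2, c = 2, d = 2, e = 2, f = 3.
Check constraint 2: d + f = 5; constraint 4: c + d = 4; constraint 5: d + b = 4. The remaining constraints are straightforward to verify.

Satisfiable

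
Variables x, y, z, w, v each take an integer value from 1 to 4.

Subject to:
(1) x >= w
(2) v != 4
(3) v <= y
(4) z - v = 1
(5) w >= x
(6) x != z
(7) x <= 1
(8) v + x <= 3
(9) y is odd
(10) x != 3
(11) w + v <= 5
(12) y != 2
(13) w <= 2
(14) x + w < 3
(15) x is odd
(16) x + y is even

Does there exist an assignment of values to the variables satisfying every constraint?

Take x = 1, y = 1, z = 2, w = 1, v = 1. Then constraint 4: z - v = 1; constraint 8: v + x = 2; constraint 11: w + v = 2, and every other listed constraint is also met.

Satisfiable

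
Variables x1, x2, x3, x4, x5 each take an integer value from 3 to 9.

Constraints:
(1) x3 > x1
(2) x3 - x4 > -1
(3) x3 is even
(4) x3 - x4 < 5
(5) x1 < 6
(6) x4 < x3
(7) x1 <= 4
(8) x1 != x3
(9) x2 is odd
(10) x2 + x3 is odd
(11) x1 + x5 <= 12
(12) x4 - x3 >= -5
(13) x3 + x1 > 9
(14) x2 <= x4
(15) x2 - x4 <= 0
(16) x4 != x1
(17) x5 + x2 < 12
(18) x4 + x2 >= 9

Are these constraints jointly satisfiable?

The assignment x1 = 4, x2 = 5, x3 = 8, x4 = 6, x5 = 6 works:
  constraint 2 holds since x3 - x4 = 2.
  constraint 4 holds since x3 - x4 = 2.
The rest check out directly.

Satisfiable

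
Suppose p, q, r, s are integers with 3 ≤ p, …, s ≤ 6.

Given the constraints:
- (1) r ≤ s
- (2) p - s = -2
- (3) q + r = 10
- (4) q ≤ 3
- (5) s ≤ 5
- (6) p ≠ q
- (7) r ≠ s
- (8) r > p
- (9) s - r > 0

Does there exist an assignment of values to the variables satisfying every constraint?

From constraint 4: q ≤ 3. From constraints 1 and 5: r ≤ s ≤ 5. Hence q + r ≤ 8. But constraint 3 requires q + r = 10, and 10 > 8. Contradiction.

Unsatisfiable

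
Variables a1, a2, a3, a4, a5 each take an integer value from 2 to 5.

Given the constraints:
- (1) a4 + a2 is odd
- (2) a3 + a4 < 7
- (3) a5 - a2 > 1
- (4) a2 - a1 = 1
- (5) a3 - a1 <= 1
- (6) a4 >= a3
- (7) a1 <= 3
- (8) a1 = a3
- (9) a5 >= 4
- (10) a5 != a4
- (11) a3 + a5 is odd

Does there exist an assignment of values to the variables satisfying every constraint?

Take a1 = 2, a2 = 3, a3 = 2, a4 = 2, a5 = 5. Then constraint 2: a3 + a4 = 4; constraint 3: a5 - a2 = 2; constraint 4: a2 - a1 = 1, and every other listed constraint is also met.

Satisfiable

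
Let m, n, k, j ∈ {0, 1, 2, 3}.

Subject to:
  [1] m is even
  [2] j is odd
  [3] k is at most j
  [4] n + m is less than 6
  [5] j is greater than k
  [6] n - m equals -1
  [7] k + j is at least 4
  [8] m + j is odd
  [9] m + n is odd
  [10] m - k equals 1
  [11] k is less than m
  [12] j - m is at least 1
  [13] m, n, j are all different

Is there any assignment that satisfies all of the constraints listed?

The assignment m = 2, n = 1, k = 1, j = 3 works:
  constraint 4 holds since n + m = 3.
  constraint 6 holds since n - m = -1.
The rest check out directly.

Satisfiable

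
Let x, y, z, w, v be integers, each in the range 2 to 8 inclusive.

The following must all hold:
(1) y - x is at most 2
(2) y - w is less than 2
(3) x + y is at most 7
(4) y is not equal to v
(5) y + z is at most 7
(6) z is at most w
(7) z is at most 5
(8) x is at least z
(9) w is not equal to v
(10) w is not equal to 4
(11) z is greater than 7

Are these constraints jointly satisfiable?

From constraint 11: z ≥ 8. From constraint 7: z ≤ 5. But 5 < 8, so no value of z works.

Unsatisfiable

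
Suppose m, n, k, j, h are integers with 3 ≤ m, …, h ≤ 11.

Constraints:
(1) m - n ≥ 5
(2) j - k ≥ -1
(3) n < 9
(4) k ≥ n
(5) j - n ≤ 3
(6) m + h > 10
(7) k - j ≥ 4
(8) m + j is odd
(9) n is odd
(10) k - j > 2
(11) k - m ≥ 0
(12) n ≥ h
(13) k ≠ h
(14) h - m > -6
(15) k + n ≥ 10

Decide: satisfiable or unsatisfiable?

Constraints 1, 2, 5, and 11 give n − j ≥ -3, j − k ≥ -1, k − m ≥ 0, m − n ≥ 5.
Adding all 4 inequalities: the left sides telescope to 0, and the right sides sum to (-3) + (-1) + 0 + 5 = 1. So 0 ≥ 1, which is false.

Unsatisfiable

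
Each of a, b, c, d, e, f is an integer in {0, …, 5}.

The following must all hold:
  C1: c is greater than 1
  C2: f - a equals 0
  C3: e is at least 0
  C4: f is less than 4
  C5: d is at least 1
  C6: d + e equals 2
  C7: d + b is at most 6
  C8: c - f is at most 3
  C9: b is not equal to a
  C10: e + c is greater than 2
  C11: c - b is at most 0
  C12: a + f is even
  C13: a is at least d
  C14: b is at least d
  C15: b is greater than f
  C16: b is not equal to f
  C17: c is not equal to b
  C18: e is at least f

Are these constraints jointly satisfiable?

Setting (a, b, c, d, e, f) = (1, 4, 2, 1, 1, 1) satisfies everything: constraint 2: f - a = 0; constraint 6: d + e = 2, and the others follow.

Satisfiable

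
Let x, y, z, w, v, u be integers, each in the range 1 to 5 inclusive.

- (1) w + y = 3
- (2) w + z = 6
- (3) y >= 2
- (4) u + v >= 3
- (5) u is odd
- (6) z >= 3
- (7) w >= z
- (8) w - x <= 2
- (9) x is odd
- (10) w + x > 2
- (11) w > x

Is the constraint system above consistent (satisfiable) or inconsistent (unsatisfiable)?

Unsatisfiable

From constraints 6 and 7: w ≥ z ≥ 3. From constraint 3: y ≥ 2. Hence w + y ≥ 5. But constraint 1 requires w + y = 3, and 3 < 5. Contradiction.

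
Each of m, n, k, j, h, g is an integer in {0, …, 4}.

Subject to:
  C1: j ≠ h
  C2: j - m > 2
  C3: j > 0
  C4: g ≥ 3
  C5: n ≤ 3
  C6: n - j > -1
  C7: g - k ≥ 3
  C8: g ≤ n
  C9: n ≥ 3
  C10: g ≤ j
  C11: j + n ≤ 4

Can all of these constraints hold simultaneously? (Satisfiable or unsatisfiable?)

Unsatisfiable

From constraints 4 and 10: j ≥ g ≥ 3. From constraint 9: n ≥ 3. Hence j + n ≥ 6. But constraint 11 requires j + n ≤ 4, and 4 < 6. Contradiction.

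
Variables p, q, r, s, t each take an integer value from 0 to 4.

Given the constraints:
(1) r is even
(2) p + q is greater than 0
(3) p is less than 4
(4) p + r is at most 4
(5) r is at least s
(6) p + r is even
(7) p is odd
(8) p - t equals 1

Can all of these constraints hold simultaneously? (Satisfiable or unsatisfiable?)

Constraint 7 makes p odd and constraint 1 makes r even, so p + r must be odd. Constraint 6 says p + r is even — contradiction.

Unsatisfiable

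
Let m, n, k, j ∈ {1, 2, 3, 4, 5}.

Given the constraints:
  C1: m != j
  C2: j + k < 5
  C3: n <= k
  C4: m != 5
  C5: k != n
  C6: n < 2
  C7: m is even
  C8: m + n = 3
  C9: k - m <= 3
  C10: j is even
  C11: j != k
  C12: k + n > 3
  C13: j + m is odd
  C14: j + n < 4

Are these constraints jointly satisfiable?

Unsatisfiable

Constraint 10 makes j even and constraint 7 makes m even, so j + m must be even. Constraint 13 says j + m is odd — contradiction.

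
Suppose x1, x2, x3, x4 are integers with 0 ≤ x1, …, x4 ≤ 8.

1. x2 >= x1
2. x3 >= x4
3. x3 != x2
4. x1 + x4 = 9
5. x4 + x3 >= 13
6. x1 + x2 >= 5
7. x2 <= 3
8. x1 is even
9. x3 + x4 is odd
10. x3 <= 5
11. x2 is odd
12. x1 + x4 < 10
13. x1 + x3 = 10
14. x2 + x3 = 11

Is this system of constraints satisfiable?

From constraints 1 and 7: x1 ≤ x2 ≤ 3. From constraints 2 and 10: x4 ≤ x3 ≤ 5. Hence x1 + x4 ≤ 8. But constraint 4 requires x1 + x4 = 9, and 9 > 8. Contradiction.

Unsatisfiable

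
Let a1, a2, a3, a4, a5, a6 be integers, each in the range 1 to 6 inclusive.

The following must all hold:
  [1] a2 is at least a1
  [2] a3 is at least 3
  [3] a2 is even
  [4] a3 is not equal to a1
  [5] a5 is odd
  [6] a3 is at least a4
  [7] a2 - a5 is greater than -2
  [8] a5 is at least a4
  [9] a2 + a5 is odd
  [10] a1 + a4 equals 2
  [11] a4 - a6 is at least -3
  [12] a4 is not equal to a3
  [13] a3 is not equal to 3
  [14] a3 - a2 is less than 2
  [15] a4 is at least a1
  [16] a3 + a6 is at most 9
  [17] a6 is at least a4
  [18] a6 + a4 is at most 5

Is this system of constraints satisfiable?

Satisfiable

One satisfying assignment is a1 = 1, a2 = 4, a3 = 5, a4 = 1, a5 = 3, a6 = 2.
For the less obvious constraints — constraint 7: a2 - a5 = 1; constraint 10: a1 + a4 = 2 — and the others hold by inspection.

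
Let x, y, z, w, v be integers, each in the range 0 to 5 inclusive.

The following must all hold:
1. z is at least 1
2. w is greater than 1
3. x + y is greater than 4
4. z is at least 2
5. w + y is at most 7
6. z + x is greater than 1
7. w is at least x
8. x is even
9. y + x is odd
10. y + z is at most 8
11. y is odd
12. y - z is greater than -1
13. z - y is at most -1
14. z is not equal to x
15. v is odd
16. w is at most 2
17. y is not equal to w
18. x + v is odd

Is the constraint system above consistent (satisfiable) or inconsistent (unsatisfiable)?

Setting (x, y, z, w, v) = (0, 5, 3, 2, 3) satisfies everything: constraint 3: x + y = 5; constraint 5: w + y = 7, and the others follow.

Satisfiable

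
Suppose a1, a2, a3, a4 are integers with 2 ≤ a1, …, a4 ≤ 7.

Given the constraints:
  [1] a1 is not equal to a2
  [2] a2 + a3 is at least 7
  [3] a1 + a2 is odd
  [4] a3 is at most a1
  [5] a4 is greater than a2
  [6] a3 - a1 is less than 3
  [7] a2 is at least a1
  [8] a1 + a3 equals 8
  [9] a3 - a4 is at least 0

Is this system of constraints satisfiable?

Constraints 4, 5, 7, and 9 give a3 ≤ a1, a1 ≤ a2, a2 < a4, a4 ≤ a3. Chaining: a3 ≤ a1 ≤ a2 < a4 ≤ a3, which forces a3 < a3 — impossible.

Unsatisfiable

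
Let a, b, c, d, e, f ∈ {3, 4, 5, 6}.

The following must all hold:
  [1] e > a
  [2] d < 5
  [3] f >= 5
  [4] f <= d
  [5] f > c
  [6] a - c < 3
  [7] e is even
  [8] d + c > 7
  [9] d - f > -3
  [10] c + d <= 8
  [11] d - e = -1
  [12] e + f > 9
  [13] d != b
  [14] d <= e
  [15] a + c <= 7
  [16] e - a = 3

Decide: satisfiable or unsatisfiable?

Unsatisfiable

From constraints 3 and 4: d ≥ f and f ≥ 5, so d ≥ 5. From constraint 2: d ≤ 4. But 4 < 5, so no value of d works.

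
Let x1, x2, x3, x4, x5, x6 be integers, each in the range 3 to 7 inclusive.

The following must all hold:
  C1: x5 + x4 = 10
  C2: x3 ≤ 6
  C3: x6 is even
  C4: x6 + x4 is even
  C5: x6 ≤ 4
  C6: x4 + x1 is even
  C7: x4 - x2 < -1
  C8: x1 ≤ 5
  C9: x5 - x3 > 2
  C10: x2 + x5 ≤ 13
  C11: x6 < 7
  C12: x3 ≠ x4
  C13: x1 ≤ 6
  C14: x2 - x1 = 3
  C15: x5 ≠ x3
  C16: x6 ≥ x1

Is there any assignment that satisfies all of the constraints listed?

Satisfiable

One satisfying assignment is x1 = 4, x2 = 7, x3 = 3, x4 = 4, x5 = 6, x6 = 4.
For the less obvious constraints — constraint 1: x5 + x4 = 10; constraint 7: x4 - x2 = -3; constraint 9: x5 - x3 = 3 — and the others hold by inspection.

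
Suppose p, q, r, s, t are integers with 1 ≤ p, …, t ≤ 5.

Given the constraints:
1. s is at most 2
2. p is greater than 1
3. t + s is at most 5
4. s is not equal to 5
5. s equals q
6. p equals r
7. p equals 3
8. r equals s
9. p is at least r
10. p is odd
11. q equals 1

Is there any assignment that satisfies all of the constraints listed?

Constraint 7 fixes p = 3 and constraint 11 fixes q = 1. Constraints 5, 6, and 8 give p = r = s = q, so p = q. But 3 ≠ 1 — contradiction.

Unsatisfiable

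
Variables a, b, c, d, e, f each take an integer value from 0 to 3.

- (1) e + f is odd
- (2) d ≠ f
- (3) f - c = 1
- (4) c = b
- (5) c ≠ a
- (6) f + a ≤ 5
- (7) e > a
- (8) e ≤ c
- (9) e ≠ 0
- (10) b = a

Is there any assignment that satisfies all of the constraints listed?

From constraints 4 and 10, c = b = a, so c = a. But constraint 5 says c ≠ a. Contradiction.

Unsatisfiable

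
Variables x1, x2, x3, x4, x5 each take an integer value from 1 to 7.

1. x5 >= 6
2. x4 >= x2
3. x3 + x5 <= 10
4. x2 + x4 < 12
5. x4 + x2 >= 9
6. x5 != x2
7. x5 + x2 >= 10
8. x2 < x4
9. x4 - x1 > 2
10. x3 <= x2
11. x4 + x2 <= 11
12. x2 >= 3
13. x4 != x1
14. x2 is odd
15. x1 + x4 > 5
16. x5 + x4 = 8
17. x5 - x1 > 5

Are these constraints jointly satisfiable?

Unsatisfiable

From constraint 1: x5 ≥ 6. From constraints 2 and 12: x4 ≥ x2 ≥ 3. Hence x5 + x4 ≥ 9. But constraint 16 requires x5 + x4 = 8, and 8 < 9. Contradiction.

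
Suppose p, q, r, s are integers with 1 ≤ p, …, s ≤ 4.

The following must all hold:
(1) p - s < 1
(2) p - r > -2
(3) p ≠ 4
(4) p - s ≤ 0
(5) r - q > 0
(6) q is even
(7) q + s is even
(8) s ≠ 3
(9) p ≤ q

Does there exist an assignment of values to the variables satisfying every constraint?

Satisfiable

One satisfying assignment is p = 2, q = 2, r = 3, s = 2.
For the less obvious constraints — constraint 1: p - s = 0; constraint 2: p - r = -1 — and the others hold by inspection.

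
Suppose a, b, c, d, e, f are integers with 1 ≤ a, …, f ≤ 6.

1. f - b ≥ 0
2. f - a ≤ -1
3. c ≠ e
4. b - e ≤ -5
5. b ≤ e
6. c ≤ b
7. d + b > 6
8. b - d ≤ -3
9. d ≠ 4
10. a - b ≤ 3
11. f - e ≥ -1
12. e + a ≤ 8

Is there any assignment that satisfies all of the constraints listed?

Unsatisfiable

Constraints 2, 4, 10, and 11 give b − a ≥ -3, a − f ≥ 1, f − e ≥ -1, e − b ≥ 5.
Adding all 4 inequalities: the left sides telescope to 0, and the right sides sum to (-3) + 1 + (-1) + 5 = 2. So 0 ≥ 2, which is false.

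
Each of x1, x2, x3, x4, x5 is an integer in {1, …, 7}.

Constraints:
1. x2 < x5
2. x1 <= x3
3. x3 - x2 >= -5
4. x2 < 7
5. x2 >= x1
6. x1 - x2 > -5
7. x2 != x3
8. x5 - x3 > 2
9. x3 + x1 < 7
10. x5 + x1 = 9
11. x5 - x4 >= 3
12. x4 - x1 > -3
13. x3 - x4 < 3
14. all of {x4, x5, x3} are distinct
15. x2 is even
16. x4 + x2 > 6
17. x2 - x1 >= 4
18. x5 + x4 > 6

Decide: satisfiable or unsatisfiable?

Setting (x1, x2, x3, x4, x5) = (2, 6, 2, 1, 7) satisfies everything: constraint 3: x3 - x2 = -4; constraint 6: x1 - x2 = -4; constraint 8: x5 - x3 = 5, and the others follow.

Satisfiable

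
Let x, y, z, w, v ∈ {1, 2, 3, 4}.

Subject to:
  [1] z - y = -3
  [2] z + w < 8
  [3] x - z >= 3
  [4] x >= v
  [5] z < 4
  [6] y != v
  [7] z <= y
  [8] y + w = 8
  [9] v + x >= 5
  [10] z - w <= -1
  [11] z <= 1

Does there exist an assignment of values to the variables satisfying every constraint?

Satisfiable

Take x = 4, y = 4, z = 1, w = 4, v = 1. Then constraint 1: z - y = -3; constraint 2: z + w = 5, and every other listed constraint is also met.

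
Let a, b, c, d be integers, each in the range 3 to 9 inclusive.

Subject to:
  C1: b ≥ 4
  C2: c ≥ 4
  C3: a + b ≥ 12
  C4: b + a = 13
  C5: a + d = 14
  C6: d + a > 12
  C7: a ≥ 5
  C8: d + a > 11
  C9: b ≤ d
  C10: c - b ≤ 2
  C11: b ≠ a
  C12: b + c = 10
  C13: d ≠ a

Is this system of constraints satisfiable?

Satisfiable

One satisfying assignment is a = 8, b = 5, c = 5, d = 6.
For the less obvious constraints — constraint 3: a + b = 13; constraint 4: b + a = 13 — and the others hold by inspection.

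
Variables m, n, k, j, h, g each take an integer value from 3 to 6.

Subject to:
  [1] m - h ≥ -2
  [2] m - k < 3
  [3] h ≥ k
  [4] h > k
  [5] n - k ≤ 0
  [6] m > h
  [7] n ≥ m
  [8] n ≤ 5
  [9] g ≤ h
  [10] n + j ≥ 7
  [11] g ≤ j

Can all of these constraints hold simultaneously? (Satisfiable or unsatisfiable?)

Unsatisfiable

Constraints 4, 5, 6, and 7 give k < h, h < m, m ≤ n, n ≤ k. Chaining: k < h < m ≤ n ≤ k, which forces k < k — impossible.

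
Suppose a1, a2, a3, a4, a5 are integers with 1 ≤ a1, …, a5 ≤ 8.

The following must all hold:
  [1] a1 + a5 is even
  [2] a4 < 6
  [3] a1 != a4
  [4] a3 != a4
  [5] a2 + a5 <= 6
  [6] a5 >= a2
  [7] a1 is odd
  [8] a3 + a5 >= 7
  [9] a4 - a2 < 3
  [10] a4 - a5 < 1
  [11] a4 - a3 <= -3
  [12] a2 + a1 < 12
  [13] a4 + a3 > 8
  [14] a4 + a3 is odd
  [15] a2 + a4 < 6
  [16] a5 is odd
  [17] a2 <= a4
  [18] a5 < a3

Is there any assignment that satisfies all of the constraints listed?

The assignment a1 = 7, a2 = 2, a3 = 7, a4 = 2, a5 = 3 works:
  constraint 5 holds since a2 + a5 = 5.
  constraint 8 holds since a3 + a5 = 10.
  constraint 9 holds since a4 - a2 = 0.
The rest check out directly.

Satisfiable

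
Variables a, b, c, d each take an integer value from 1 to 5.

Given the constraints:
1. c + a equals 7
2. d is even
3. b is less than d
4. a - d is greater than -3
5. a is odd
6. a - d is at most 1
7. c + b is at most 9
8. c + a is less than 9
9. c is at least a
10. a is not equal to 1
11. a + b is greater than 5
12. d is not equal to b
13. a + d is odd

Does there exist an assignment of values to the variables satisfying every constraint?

Satisfiable

Try a = 3, b = 3, c = 4, d = 4.
Check constraint 1: c + a = 7; constraint 4: a - d = -1. The remaining constraints are straightforward to verify.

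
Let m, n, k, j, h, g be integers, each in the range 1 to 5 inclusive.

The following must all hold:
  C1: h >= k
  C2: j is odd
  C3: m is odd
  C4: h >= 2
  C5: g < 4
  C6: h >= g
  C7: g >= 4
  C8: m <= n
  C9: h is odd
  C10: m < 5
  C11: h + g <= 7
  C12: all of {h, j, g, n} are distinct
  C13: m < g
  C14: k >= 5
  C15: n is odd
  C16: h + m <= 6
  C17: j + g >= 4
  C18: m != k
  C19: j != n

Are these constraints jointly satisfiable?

Unsatisfiable

From constraints 1 and 14: h ≥ k ≥ 5. From constraint 7: g ≥ 4. Hence h + g ≥ 9. But constraint 11 requires h + g ≤ 7, and 7 < 9. Contradiction.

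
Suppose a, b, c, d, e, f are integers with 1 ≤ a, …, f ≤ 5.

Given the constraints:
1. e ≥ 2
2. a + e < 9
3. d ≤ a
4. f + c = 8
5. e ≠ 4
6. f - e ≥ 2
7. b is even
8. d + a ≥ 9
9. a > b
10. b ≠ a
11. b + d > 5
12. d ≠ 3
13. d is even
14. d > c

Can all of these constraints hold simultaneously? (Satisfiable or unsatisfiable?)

The assignment a = 5, b = 2, c = 3, d = 4, e = 2, f = 5 works:
  constraint 2 holds since a + e = 7.
  constraint 4 holds since f + c = 8.
The rest check out directly.

Satisfiable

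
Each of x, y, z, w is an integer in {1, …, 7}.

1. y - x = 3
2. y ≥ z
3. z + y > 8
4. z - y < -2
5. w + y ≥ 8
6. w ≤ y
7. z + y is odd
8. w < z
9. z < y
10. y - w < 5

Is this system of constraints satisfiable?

Take x = 3, y = 6, z = 3, w = 2. Then constraint 1: y - x = 3; constraint 3: z + y = 9; constraint 4: z - y = -3, and every other listed constraint is also met.

Satisfiable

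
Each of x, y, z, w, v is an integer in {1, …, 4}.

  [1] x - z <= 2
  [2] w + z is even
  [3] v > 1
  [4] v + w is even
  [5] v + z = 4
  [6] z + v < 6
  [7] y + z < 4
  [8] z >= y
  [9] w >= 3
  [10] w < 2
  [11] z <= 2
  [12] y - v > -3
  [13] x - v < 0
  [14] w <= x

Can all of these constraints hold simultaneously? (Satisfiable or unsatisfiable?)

From constraint 9: w ≥ 3. From constraint 10: w ≤ 1. But 1 < 3, so no value of w works.

Unsatisfiable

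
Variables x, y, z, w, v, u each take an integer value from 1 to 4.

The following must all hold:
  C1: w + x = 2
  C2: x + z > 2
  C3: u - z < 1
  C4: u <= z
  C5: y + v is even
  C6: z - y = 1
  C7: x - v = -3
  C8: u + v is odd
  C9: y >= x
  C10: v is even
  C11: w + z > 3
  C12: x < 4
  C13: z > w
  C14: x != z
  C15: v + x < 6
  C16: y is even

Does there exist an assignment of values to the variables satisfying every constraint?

The assignment x = 1, y = 2, z = 3, w = 1, v = 4, u = 1 works:
  constraint 1 holds since w + x = 2.
  constraint 2 holds since x + z = 4.
The rest check out directly.

Satisfiable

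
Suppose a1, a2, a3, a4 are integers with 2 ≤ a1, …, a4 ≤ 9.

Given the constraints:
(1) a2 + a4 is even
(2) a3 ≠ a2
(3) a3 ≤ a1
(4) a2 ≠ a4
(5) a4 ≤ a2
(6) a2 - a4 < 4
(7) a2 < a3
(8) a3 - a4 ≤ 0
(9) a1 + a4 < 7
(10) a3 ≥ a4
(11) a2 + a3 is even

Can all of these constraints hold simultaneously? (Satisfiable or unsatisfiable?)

Constraints 5, 7, and 8 give a4 ≤ a2, a2 < a3, a3 ≤ a4. Chaining: a4 ≤ a2 < a3 ≤ a4, which forces a4 < a4 — impossible.

Unsatisfiable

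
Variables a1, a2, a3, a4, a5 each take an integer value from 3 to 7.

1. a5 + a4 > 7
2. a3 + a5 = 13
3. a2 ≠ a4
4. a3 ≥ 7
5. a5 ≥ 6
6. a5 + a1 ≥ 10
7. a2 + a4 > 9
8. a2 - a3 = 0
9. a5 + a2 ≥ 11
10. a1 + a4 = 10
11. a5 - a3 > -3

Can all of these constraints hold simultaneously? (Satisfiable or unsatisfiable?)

Satisfiable

Try a1 = 7, a2 = 7, a3 = 7, a4 = 3, a5 = 6.
Check constraint 1: a5 + a4 = 9; constraint 2: a3 + a5 = 13; constraint 6: a5 + a1 = 13. The remaining constraints are straightforward to verify.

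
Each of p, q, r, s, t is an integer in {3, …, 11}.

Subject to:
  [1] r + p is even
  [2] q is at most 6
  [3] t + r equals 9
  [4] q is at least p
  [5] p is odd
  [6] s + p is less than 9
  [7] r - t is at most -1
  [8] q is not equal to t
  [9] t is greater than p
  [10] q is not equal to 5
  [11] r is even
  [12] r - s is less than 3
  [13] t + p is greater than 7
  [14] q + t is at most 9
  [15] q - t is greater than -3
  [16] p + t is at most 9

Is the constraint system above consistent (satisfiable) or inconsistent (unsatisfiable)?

Constraint 11 makes r even and constraint 5 makes p odd, so r + p must be odd. Constraint 1 says r + p is even — contradiction.

Unsatisfiable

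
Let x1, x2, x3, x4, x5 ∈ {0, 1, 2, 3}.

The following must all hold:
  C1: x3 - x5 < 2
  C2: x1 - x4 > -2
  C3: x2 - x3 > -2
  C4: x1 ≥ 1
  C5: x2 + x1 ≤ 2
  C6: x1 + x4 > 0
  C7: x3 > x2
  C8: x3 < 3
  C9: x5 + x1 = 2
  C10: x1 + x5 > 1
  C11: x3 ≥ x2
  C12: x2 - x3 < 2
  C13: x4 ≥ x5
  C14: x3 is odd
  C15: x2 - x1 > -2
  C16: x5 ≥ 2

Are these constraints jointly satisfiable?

Unsatisfiable

From constraint 16: x5 ≥ 2. From constraint 4: x1 ≥ 1. Hence x5 + x1 ≥ 3. But constraint 9 requires x5 + x1 = 2, and 2 < 3. Contradiction.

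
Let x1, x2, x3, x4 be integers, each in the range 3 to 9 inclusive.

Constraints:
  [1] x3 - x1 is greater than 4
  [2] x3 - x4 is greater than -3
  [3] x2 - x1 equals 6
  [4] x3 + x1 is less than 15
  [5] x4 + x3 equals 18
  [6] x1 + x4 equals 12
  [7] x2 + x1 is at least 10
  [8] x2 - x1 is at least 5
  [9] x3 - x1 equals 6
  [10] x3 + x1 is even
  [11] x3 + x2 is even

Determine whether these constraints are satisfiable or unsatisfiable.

One satisfying assignment is x1 = 3, x2 = 9, x3 = 9, x4 = 9.
For the less obvious constraints — constraint 1: x3 - x1 = 6; constraint 2: x3 - x4 = 0 — and the others hold by inspection.

Satisfiable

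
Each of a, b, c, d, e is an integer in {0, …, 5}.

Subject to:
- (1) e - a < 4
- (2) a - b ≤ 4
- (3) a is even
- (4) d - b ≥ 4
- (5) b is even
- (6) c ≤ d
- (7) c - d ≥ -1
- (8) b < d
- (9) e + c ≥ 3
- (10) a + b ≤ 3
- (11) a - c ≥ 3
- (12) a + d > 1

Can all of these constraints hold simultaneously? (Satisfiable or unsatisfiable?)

Unsatisfiable

Constraints 2, 4, 7, and 11 give d − b ≥ 4, b − a ≥ -4, a − c ≥ 3, c − d ≥ -1.
Adding all 4 inequalities: the left sides telescope to 0, and the right sides sum to 4 + (-4) + 3 + (-1) = 2. So 0 ≥ 2, which is false.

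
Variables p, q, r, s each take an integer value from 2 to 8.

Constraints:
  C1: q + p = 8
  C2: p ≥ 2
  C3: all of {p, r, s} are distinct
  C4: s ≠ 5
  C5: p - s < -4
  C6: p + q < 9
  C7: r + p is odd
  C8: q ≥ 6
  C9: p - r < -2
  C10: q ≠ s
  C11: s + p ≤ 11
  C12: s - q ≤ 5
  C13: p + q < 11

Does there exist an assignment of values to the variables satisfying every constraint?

Satisfiable

Take p = 2, q = 6, r = 7, s = 8. Then constraint 1: q + p = 8; constraint 5: p - s = -6, and every other listed constraint is also met.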